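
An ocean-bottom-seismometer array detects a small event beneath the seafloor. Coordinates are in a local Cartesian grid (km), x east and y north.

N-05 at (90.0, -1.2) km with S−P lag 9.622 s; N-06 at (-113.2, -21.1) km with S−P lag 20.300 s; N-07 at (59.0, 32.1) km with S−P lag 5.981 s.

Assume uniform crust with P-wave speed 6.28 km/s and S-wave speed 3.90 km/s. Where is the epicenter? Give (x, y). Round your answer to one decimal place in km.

Distance from S−P lag: d = Δt · v_P v_S / (v_P − v_S) = Δt · (6.28·3.90)/(6.28−3.90) ≈ 10.2908·Δt.
So d_N-05 = 99.02, d_N-06 = 208.90, d_N-07 = 61.55 km.
Circle about each station: (x − 90.0)² + (y + 1.2)² = 99.02²; (x + 113.2)² + (y + 21.1)² = 208.90²; (x − 59.0)² + (y − 32.1)² = 61.55².
Subtracting pairs of circle equations eliminates x²+y² and gives linear equations (the radical axes):
-406.4 x − 39.8 y = -28676.24
-62.0 x + 66.6 y = 2426.53
Solving the 2×2 system: x ≈ 61.4, y ≈ 93.6 km.

x ≈ 61.4 km, y ≈ 93.6 km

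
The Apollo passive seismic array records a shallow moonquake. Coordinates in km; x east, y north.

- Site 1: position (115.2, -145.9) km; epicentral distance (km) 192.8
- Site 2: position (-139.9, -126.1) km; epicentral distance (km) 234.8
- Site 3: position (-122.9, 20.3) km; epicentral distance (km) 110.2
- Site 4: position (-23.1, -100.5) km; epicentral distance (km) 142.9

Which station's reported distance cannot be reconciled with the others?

Site 3

Solve using three stations at a time. Using Site 1, Site 2, Site 4 (subtract circle equations pairwise → linear system) gives (x, y) ≈ (35.7, 29.8).
Distances from that point to each station vs reported:
  Site 1: calculated 192.9 vs reported 192.8 → residual 0.1 km
  Site 2: calculated 234.8 vs reported 234.8 → residual 0.0 km
  Site 3: calculated 158.9 vs reported 110.2 → residual 48.7 km
  Site 4: calculated 143.0 vs reported 142.9 → residual 0.1 km
Site 1, Site 2, Site 4 are mutually consistent (residuals ≈ 0); Site 3 is off by 48.7 km.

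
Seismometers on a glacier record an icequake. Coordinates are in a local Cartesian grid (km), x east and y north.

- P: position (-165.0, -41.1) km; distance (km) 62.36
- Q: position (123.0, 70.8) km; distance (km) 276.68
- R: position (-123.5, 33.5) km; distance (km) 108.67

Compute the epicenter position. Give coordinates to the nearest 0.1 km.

Circle about each station: (x + 165.0)² + (y + 41.1)² = 62.36²; (x − 123.0)² + (y − 70.8)² = 276.68²; (x + 123.5)² + (y − 33.5)² = 108.67².
Subtracting the P equation from the Q and R equations removes the quadratic terms:
576.0 x + 223.8 y = -81435.62
83.0 x + 149.2 y = -20460.11
Solving the 2×2 system: x ≈ -112.4, y ≈ -74.6 km.

x ≈ -112.4 km, y ≈ -74.6 km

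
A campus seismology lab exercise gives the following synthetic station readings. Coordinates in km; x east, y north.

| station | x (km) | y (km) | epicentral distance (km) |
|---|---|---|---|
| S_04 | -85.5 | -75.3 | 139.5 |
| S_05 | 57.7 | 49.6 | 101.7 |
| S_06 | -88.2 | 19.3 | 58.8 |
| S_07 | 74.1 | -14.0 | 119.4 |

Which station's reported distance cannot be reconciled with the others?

Solve using three stations at a time. Using S_04, S_05, S_06 (subtract circle equations pairwise → linear system) gives (x, y) ≈ (-43.7, 57.8).
Distances from that point to each station vs reported:
  S_04: calculated 139.5 vs reported 139.5 → residual 0.0 km
  S_05: calculated 101.7 vs reported 101.7 → residual 0.0 km
  S_06: calculated 58.9 vs reported 58.8 → residual 0.1 km
  S_07: calculated 138.0 vs reported 119.4 → residual 18.6 km
S_04, S_05, S_06 are mutually consistent (residuals ≈ 0); S_07 is off by 18.6 km.

S_07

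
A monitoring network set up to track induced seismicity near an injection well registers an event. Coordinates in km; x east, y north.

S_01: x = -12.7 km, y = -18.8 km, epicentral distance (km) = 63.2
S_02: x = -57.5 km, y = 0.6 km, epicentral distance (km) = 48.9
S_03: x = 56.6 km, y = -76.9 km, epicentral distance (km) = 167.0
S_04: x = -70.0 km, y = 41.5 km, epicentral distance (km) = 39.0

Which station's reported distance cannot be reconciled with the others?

S_03

Solve using three stations at a time. Using S_01, S_02, S_04 (subtract circle equations pairwise → linear system) gives (x, y) ≈ (-31.0, 41.7).
Distances from that point to each station vs reported:
  S_01: calculated 63.2 vs reported 63.2 → residual 0.0 km
  S_02: calculated 48.9 vs reported 48.9 → residual 0.0 km
  S_03: calculated 147.4 vs reported 167.0 → residual 19.6 km
  S_04: calculated 39.0 vs reported 39.0 → residual 0.0 km
S_01, S_02, S_04 are mutually consistent (residuals ≈ 0); S_03 is off by 19.6 km.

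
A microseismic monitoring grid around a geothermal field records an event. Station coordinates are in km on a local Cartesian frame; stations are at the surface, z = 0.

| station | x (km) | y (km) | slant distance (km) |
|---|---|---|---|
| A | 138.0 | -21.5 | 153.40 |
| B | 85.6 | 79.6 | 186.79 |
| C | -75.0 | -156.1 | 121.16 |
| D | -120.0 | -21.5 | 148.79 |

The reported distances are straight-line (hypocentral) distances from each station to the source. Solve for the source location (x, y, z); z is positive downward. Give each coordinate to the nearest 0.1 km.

Each station gives a sphere (x−x_i)² + (y−y_i)² + z² = d_i² (stations at z=0).
Subtracting the A sphere from B and C: z² cancels, leaving linear equations in x and y:
-104.8 x + 202.2 y = -17201.67
-426.0 x − 269.2 y = 19337.77
Solving: x ≈ 6.302, y ≈ -81.806 km (keep extra digits for the depth step; rounded: 6.3, -81.8).
Then from the A sphere: z² = 153.40² − (x − 138.0)² − (y + 21.5)² with x = 6.302, y = -81.806, so z ≈ 50.501 ≈ 50.5 km.

x ≈ 6.3 km, y ≈ -81.8 km, depth ≈ 50.5 km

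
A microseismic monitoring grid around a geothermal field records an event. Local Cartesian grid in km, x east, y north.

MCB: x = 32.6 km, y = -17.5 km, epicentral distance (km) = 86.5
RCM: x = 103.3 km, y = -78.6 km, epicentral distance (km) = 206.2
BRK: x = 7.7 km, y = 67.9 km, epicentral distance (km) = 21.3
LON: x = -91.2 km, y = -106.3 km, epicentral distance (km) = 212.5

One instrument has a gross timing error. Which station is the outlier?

Solve using three stations at a time. Using MCB, BRK, LON (subtract circle equations pairwise → linear system) gives (x, y) ≈ (29.0, 68.9).
Distances from that point to each station vs reported:
  MCB: calculated 86.5 vs reported 86.5 → residual 0.0 km
  RCM: calculated 165.2 vs reported 206.2 → residual 41.0 km
  BRK: calculated 21.3 vs reported 21.3 → residual 0.0 km
  LON: calculated 212.5 vs reported 212.5 → residual 0.0 km
MCB, BRK, LON are mutually consistent (residuals ≈ 0); RCM is off by 41.0 km.

RCM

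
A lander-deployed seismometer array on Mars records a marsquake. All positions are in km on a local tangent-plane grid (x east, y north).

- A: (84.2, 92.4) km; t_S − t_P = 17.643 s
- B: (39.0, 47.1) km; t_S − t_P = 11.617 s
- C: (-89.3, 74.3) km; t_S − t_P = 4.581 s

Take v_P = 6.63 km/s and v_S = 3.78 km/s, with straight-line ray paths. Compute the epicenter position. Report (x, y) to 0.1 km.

x ≈ -63.1 km, y ≈ 43.7 km

Distance from S−P lag: d = Δt · v_P v_S / (v_P − v_S) = Δt · (6.63·3.78)/(6.63−3.78) ≈ 8.7935·Δt.
So d_A = 155.14, d_B = 102.15, d_C = 40.28 km.
Circle about each station: (x − 84.2)² + (y − 92.4)² = 155.14²; (x − 39.0)² + (y − 47.1)² = 102.15²; (x + 89.3)² + (y − 74.3)² = 40.28².
Subtracting the A equation from the B and C equations removes the quadratic terms:
-90.4 x − 90.6 y = 1745.81
-347.0 x − 36.2 y = 20313.52
Solving the 2×2 system: x ≈ -63.1, y ≈ 43.7 km.
Check against A (with the unrounded x, y): √((x − 84.2)²+(y − 92.4)²) = 155.14 ≈ 155.14 km. ✓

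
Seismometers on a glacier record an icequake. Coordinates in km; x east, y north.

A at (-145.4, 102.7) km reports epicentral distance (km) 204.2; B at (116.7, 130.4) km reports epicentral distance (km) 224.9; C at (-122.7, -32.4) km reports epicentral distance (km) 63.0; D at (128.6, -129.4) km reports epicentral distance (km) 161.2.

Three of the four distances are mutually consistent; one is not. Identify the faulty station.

C

Solve using three stations at a time. Using A, B, D (subtract circle equations pairwise → linear system) gives (x, y) ≈ (-13.4, -53.1).
Distances from that point to each station vs reported:
  A: calculated 204.2 vs reported 204.2 → residual 0.0 km
  B: calculated 224.9 vs reported 224.9 → residual 0.0 km
  C: calculated 111.3 vs reported 63.0 → residual 48.3 km
  D: calculated 161.2 vs reported 161.2 → residual 0.0 km
A, B, D are mutually consistent (residuals ≈ 0); C is off by 48.3 km.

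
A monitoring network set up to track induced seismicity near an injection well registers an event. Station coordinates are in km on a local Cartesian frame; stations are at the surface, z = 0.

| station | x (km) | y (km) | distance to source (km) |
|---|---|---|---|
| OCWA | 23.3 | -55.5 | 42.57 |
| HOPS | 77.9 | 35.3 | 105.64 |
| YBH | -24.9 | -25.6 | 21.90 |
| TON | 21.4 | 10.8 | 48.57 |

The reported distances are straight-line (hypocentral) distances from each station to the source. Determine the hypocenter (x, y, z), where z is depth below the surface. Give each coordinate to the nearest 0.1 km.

Each station gives a sphere (x−x_i)² + (y−y_i)² + z² = d_i² (stations at z=0).
Subtracting the OCWA sphere from HOPS and YBH: z² cancels, leaving linear equations in x and y:
109.2 x + 181.6 y = -5656.24
-96.4 x + 59.8 y = -1015.18
Solving: x ≈ -6.402, y ≈ -27.297 km (keep extra digits for the depth step; rounded: -6.4, -27.3).
Then from the OCWA sphere: z² = 42.57² − (x − 23.3)² − (y + 55.5)² with x = -6.402, y = -27.297, so z ≈ 11.601 ≈ 11.6 km.

(-6.4, -27.3, 11.6)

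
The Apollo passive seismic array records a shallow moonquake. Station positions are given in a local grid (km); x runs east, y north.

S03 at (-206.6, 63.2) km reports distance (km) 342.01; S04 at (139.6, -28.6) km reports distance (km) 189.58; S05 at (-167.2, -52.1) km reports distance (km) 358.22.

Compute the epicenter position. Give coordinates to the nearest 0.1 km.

121.4 km east, 160.1 km north

Circle about each station: (x + 206.6)² + (y − 63.2)² = 342.01²; (x − 139.6)² + (y + 28.6)² = 189.58²; (x + 167.2)² + (y + 52.1)² = 358.22².
Subtracting pairs of circle equations eliminates x²+y² and gives linear equations (the radical axes):
692.4 x − 183.6 y = 54658.58
78.8 x − 230.6 y = -27358.28
Solving the 2×2 system: x ≈ 121.4, y ≈ 160.1 km.
Check against S03 (with the unrounded x, y): √((x + 206.6)²+(y − 63.2)²) = 342.02 ≈ 342.01 km. ✓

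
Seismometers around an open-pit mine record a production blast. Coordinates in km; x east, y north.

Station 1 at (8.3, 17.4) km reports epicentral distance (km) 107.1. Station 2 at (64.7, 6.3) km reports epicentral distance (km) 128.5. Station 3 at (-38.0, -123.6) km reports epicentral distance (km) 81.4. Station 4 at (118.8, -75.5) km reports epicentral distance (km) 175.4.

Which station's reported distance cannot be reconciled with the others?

Solve using three stations at a time. Using Station 2, Station 3, Station 4 (subtract circle equations pairwise → linear system) gives (x, y) ≈ (-53.7, -43.7).
Distances from that point to each station vs reported:
  Station 1: calculated 87.0 vs reported 107.1 → residual 20.1 km
  Station 2: calculated 128.5 vs reported 128.5 → residual 0.0 km
  Station 3: calculated 81.4 vs reported 81.4 → residual 0.0 km
  Station 4: calculated 175.4 vs reported 175.4 → residual 0.0 km
Station 2, Station 3, Station 4 are mutually consistent (residuals ≈ 0); Station 1 is off by 20.1 km.

Station 1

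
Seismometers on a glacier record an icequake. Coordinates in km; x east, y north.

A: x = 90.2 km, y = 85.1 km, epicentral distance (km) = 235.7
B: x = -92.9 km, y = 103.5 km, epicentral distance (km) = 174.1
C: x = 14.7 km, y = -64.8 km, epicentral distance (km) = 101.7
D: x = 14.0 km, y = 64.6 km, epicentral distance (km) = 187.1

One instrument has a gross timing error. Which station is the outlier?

Solve using three stations at a time. Using A, B, C (subtract circle equations pairwise → linear system) gives (x, y) ≈ (-86.8, -70.5).
Distances from that point to each station vs reported:
  A: calculated 235.7 vs reported 235.7 → residual 0.0 km
  B: calculated 174.1 vs reported 174.1 → residual 0.0 km
  C: calculated 101.7 vs reported 101.7 → residual 0.0 km
  D: calculated 168.6 vs reported 187.1 → residual 18.5 km
A, B, C are mutually consistent (residuals ≈ 0); D is off by 18.5 km.

D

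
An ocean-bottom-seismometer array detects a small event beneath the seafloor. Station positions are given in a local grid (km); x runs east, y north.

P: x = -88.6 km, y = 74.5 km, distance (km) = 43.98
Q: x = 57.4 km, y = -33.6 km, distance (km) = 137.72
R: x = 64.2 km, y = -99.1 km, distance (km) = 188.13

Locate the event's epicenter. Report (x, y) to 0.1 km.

-54.2 km east, 47.1 km north

Circle about each station: (x + 88.6)² + (y − 74.5)² = 43.98²; (x − 57.4)² + (y + 33.6)² = 137.72²; (x − 64.2)² + (y + 99.1)² = 188.13².
Subtracting the P equation from the Q and R equations removes the quadratic terms:
292.0 x − 216.2 y = -26009.05
305.6 x − 347.2 y = -32916.42
Solving the 2×2 system: x ≈ -54.2, y ≈ 47.1 km.
Check against P (with the unrounded x, y): √((x + 88.6)²+(y − 74.5)²) = 43.98 ≈ 43.98 km. ✓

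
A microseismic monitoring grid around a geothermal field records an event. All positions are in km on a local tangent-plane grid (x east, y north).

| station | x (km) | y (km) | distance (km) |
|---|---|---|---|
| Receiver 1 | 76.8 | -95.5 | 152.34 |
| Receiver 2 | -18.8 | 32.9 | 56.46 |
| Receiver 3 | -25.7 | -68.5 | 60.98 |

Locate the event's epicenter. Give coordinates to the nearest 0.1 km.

-51.4 km east, -13.2 km north

Circle about each station: (x − 76.8)² + (y + 95.5)² = 152.34²; (x + 18.8)² + (y − 32.9)² = 56.46²; (x + 25.7)² + (y + 68.5)² = 60.98².
Subtracting pairs of circle equations eliminates x²+y² and gives linear equations (the radical axes):
-191.2 x + 256.8 y = 6437.10
-205.0 x + 54.0 y = 9823.17
Solving the 2×2 system: x ≈ -51.4, y ≈ -13.2 km.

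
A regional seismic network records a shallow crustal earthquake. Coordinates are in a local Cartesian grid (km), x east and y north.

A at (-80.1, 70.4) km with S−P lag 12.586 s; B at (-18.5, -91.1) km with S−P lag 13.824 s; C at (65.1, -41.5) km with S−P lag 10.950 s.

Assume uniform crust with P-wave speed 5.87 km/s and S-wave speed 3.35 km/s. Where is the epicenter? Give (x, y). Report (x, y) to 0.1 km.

Distance from S−P lag: d = Δt · v_P v_S / (v_P − v_S) = Δt · (5.87·3.35)/(5.87−3.35) ≈ 7.8034·Δt.
So d_A = 98.21, d_B = 107.87, d_C = 85.45 km.
Circle about each station: (x + 80.1)² + (y − 70.4)² = 98.21²; (x + 18.5)² + (y + 91.1)² = 107.87²; (x − 65.1)² + (y + 41.5)² = 85.45².
Subtracting the A equation from the B and C equations removes the quadratic terms:
123.2 x − 323.0 y = -4721.44
290.4 x − 223.8 y = -3068.41
Solving the 2×2 system: x ≈ 1.0, y ≈ 15.0 km.

1.0 km east, 15.0 km north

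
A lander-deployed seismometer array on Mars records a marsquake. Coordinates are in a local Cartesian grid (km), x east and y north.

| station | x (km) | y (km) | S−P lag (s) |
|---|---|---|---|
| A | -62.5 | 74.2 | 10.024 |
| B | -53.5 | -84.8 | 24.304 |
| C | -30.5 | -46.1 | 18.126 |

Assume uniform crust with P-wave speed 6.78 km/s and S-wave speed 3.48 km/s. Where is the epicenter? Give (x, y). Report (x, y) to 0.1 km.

Distance from S−P lag: d = Δt · v_P v_S / (v_P − v_S) = Δt · (6.78·3.48)/(6.78−3.48) ≈ 7.1498·Δt.
So d_A = 71.67, d_B = 173.77, d_C = 129.60 km.
Circle about each station: (x + 62.5)² + (y − 74.2)² = 71.67²; (x + 53.5)² + (y + 84.8)² = 173.77²; (x + 30.5)² + (y + 46.1)² = 129.60².
Subtracting the A equation from the B and C equations removes the quadratic terms:
18.0 x − 318.0 y = -24418.02
64.0 x − 240.6 y = -18016.00
Solving the 2×2 system: x ≈ 9.1, y ≈ 77.3 km.

(9.1, 77.3)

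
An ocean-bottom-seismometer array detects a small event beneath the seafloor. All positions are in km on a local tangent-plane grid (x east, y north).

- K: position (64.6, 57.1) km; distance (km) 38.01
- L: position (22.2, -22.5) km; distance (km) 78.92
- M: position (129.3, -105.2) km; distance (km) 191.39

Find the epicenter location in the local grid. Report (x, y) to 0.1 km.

Circle about each station: (x − 64.6)² + (y − 57.1)² = 38.01²; (x − 22.2)² + (y + 22.5)² = 78.92²; (x − 129.3)² + (y + 105.2)² = 191.39².
Subtracting the K equation from the L and M equations removes the quadratic terms:
-84.8 x − 159.2 y = -11218.09
129.4 x − 324.6 y = -14833.41
Solving the 2×2 system: x ≈ 26.6, y ≈ 56.3 km.
Check against K (with the unrounded x, y): √((x − 64.6)²+(y − 57.1)²) = 38.01 ≈ 38.01 km. ✓

26.6 km east, 56.3 km north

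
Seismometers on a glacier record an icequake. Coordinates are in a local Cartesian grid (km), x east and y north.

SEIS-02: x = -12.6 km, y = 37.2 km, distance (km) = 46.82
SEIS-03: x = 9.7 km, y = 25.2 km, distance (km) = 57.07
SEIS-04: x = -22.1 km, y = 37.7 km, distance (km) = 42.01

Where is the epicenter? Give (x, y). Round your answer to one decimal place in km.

Circle about each station: (x + 12.6)² + (y − 37.2)² = 46.82²; (x − 9.7)² + (y − 25.2)² = 57.07²; (x + 22.1)² + (y − 37.7)² = 42.01².
Subtracting the SEIS-02 equation from the SEIS-03 and SEIS-04 equations removes the quadratic terms:
44.6 x − 24.0 y = -1878.34
-19.0 x + 1.0 y = 794.37
Solving the 2×2 system: x ≈ -41.8, y ≈ 0.6 km.

-41.8 km east, 0.6 km north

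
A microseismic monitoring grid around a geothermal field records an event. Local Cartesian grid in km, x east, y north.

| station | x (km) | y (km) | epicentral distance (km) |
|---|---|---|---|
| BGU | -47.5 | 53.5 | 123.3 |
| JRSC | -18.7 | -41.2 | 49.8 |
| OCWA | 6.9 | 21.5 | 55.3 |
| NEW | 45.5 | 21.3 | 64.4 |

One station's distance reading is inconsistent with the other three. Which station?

OCWA

Solve using three stations at a time. Using BGU, JRSC, NEW (subtract circle equations pairwise → linear system) gives (x, y) ≈ (31.1, -41.5).
Distances from that point to each station vs reported:
  BGU: calculated 123.3 vs reported 123.3 → residual 0.0 km
  JRSC: calculated 49.8 vs reported 49.8 → residual 0.0 km
  OCWA: calculated 67.5 vs reported 55.3 → residual 12.2 km
  NEW: calculated 64.4 vs reported 64.4 → residual 0.0 km
BGU, JRSC, NEW are mutually consistent (residuals ≈ 0); OCWA is off by 12.2 km.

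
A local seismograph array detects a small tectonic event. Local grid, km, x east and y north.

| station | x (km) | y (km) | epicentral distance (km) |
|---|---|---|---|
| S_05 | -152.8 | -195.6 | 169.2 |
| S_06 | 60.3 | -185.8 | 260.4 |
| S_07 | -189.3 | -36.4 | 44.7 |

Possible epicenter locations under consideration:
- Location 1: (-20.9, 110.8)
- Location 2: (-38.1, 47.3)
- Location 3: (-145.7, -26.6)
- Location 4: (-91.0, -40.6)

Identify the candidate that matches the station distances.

Location 3

For each candidate, compare |candidate − station| to the reported distance:
Location 1: residuals S_05 164.4, S_06 47.1, S_07 179.0 → max 179.0 km
Location 2: residuals S_05 99.4, S_06 7.4, S_07 128.1 → max 128.1 km
Location 3: residuals S_05 0.1, S_06 0.1, S_07 0.0 → max 0.1 km
Location 4: residuals S_05 2.3, S_06 50.7, S_07 53.7 → max 53.7 km
Only Location 3 has all residuals ≈ 0.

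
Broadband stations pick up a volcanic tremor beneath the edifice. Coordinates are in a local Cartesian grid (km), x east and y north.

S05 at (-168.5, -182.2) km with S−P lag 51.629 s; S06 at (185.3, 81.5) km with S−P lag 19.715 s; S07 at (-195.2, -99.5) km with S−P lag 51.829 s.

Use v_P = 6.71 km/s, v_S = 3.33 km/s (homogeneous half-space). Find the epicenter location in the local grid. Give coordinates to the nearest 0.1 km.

Distance from S−P lag: d = Δt · v_P v_S / (v_P − v_S) = Δt · (6.71·3.33)/(6.71−3.33) ≈ 6.6107·Δt.
So d_S05 = 341.31, d_S06 = 130.33, d_S07 = 342.63 km.
Circle about each station: (x + 168.5)² + (y + 182.2)² = 341.31²; (x − 185.3)² + (y − 81.5)² = 130.33²; (x + 195.2)² + (y + 99.5)² = 342.63².
Subtracting the S05 equation from the S06 and S07 equations removes the quadratic terms:
707.6 x + 527.4 y = 78895.86
-53.4 x + 165.4 y = -14488.60
Solving the 2×2 system: x ≈ 142.5, y ≈ -41.6 km.

142.5 km east, -41.6 km north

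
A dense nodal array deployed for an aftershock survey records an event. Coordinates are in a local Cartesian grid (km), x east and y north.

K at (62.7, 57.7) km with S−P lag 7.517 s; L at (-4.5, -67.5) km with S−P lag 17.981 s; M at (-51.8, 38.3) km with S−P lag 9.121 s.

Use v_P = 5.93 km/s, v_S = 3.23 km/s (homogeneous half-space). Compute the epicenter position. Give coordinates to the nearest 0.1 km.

Distance from S−P lag: d = Δt · v_P v_S / (v_P − v_S) = Δt · (5.93·3.23)/(5.93−3.23) ≈ 7.0940·Δt.
So d_K = 53.33, d_L = 127.56, d_M = 64.70 km.
Circle about each station: (x − 62.7)² + (y − 57.7)² = 53.33²; (x + 4.5)² + (y + 67.5)² = 127.56²; (x + 51.8)² + (y − 38.3)² = 64.70².
Subtracting pairs of circle equations eliminates x²+y² and gives linear equations (the radical axes):
-134.4 x − 250.4 y = -16111.54
-229.0 x − 38.8 y = -4452.45
Solving the 2×2 system: x ≈ 9.4, y ≈ 59.3 km.
Check against K (with the unrounded x, y): √((x − 62.7)²+(y − 57.7)²) = 53.33 ≈ 53.33 km. ✓

(9.4, 59.3)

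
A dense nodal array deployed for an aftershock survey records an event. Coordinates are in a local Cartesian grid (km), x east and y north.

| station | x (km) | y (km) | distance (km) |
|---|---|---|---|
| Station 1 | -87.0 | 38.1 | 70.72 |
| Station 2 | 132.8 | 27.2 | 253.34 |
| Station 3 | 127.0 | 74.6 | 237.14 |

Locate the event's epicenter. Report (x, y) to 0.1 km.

Circle about each station: (x + 87.0)² + (y − 38.1)² = 70.72²; (x − 132.8)² + (y − 27.2)² = 253.34²; (x − 127.0)² + (y − 74.6)² = 237.14².
Subtracting the Station 1 equation from the Station 2 and Station 3 equations removes the quadratic terms:
439.6 x − 21.8 y = -49824.77
428.0 x + 73.0 y = -38560.51
Solving the 2×2 system: x ≈ -108.1, y ≈ 105.6 km.
Check against Station 1 (with the unrounded x, y): √((x + 87.0)²+(y − 38.1)²) = 70.72 ≈ 70.72 km. ✓

-108.1 km east, 105.6 km north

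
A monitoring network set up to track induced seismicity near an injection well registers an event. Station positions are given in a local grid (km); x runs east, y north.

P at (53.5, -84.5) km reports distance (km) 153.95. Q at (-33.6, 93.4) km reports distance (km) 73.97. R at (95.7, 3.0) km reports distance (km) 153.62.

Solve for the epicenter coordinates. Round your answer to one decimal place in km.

Circle about each station: (x − 53.5)² + (y + 84.5)² = 153.95²; (x + 33.6)² + (y − 93.4)² = 73.97²; (x − 95.7)² + (y − 3.0)² = 153.62².
Subtracting the P equation from the Q and R equations removes the quadratic terms:
-174.2 x + 355.8 y = 18079.06
84.4 x + 175.0 y = -733.51
Solving the 2×2 system: x ≈ -56.6, y ≈ 23.1 km.

-56.6 km east, 23.1 km north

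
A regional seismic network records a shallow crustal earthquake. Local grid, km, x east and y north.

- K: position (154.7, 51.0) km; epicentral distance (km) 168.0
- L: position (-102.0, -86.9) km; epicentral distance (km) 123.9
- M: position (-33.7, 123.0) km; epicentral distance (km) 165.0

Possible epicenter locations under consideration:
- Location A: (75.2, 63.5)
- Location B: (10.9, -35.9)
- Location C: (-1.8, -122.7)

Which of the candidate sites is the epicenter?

For each candidate, compare |candidate − station| to the reported distance:
Location A: residuals K 87.5, L 108.5, M 40.9 → max 108.5 km
Location B: residuals K 0.0, L 0.0, M 0.0 → max 0.0 km
Location C: residuals K 65.8, L 17.5, M 82.8 → max 82.8 km
Only Location B has all residuals ≈ 0.

Location B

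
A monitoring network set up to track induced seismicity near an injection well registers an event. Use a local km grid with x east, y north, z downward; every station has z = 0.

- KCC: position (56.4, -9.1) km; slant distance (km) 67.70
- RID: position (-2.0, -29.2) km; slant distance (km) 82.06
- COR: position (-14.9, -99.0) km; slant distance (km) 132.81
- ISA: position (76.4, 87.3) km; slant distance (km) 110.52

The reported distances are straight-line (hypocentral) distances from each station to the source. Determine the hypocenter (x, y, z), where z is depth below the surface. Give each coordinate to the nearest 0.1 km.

Each station gives a sphere (x−x_i)² + (y−y_i)² + z² = d_i² (stations at z=0).
Subtracting the KCC sphere from RID and COR: z² cancels, leaving linear equations in x and y:
-116.8 x − 40.2 y = -4557.68
-142.6 x − 179.8 y = -6295.97
Solving: x ≈ 37.095, y ≈ 5.596 km (keep extra digits for the depth step; rounded: 37.1, 5.6).
Then from the KCC sphere: z² = 67.70² − (x − 56.4)² − (y + 9.1)² with x = 37.095, y = 5.596, so z ≈ 63.203 ≈ 63.2 km.
Check against ISA (with the unrounded solution): distance 110.52 ≈ 110.52 km. ✓

(37.1, 5.6, 63.2)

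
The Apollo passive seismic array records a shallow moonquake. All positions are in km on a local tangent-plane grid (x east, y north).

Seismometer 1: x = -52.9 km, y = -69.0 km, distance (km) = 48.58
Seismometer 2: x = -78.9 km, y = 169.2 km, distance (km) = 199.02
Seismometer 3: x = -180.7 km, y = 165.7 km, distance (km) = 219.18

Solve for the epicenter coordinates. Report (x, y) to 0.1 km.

-81.6 km east, -29.8 km north

Circle about each station: (x + 52.9)² + (y + 69.0)² = 48.58²; (x + 78.9)² + (y − 169.2)² = 199.02²; (x + 180.7)² + (y − 165.7)² = 219.18².
Subtracting the Seismometer 1 equation from the Seismometer 2 and Seismometer 3 equations removes the quadratic terms:
-52.0 x + 476.4 y = -9954.50
-255.6 x + 469.4 y = 6869.71
Solving the 2×2 system: x ≈ -81.6, y ≈ -29.8 km.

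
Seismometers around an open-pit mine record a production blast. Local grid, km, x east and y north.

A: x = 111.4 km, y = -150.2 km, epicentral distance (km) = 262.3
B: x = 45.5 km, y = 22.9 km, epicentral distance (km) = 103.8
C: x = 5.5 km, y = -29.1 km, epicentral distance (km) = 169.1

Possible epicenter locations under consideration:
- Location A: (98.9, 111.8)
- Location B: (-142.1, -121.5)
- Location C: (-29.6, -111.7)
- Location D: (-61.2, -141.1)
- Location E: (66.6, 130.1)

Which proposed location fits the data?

Location A

For each candidate, compare |candidate − station| to the reported distance:
Location A: residuals A 0.0, B 0.1, C 0.1 → max 0.1 km
Location B: residuals A 7.2, B 132.9, C 5.0 → max 132.9 km
Location C: residuals A 116.1, B 50.3, C 79.4 → max 116.1 km
Location D: residuals A 89.5, B 91.9, C 38.7 → max 91.9 km
Location E: residuals A 21.6, B 5.5, C 1.4 → max 21.6 km
Only Location A has all residuals ≈ 0.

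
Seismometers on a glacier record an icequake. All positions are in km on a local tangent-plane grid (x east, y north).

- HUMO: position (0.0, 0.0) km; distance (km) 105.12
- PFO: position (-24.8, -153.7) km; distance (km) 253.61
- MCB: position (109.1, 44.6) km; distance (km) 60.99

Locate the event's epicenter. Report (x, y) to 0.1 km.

Circle about each station: x² + y² = 105.12²; (x + 24.8)² + (y + 153.7)² = 253.61²; (x − 109.1)² + (y − 44.6)² = 60.99².
Subtracting the HUMO equation from the PFO and MCB equations removes the quadratic terms:
-49.6 x − 307.4 y = -29029.09
218.2 x + 89.2 y = 21222.40
Solving the 2×2 system: x ≈ 62.8, y ≈ 84.3 km.

62.8 km east, 84.3 km north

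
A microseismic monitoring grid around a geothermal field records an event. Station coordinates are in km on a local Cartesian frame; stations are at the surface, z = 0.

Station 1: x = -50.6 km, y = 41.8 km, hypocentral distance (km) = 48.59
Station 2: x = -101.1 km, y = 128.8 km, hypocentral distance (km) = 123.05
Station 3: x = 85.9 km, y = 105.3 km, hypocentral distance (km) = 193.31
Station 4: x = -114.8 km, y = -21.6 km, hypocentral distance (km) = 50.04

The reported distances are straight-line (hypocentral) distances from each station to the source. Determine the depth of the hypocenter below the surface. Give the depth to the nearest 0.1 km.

Each station gives a sphere (x−x_i)² + (y−y_i)² + z² = d_i² (stations at z=0).
Subtracting the Station 1 sphere from Station 2 and Station 3: z² cancels, leaving linear equations in x and y:
-101.0 x + 174.0 y = 9722.74
273.0 x + 127.0 y = -20848.47
Solving: x ≈ -80.598, y ≈ 9.094 km (keep extra digits for the depth step; rounded: -80.6, 9.1).
Then from the Station 1 sphere: z² = 48.59² − (x + 50.6)² − (y − 41.8)² with x = -80.598, y = 9.094, so z ≈ 19.784 ≈ 19.8 km.

depth ≈ 19.8 km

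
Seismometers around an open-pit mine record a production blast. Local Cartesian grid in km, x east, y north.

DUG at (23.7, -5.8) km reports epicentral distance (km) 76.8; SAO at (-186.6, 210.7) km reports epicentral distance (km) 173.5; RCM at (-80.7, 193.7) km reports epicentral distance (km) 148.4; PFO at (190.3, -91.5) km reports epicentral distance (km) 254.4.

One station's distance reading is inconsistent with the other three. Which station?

Solve using three stations at a time. Using DUG, RCM, PFO (subtract circle equations pairwise → linear system) gives (x, y) ≈ (-12.7, 61.8).
Distances from that point to each station vs reported:
  DUG: calculated 76.8 vs reported 76.8 → residual 0.0 km
  SAO: calculated 228.9 vs reported 173.5 → residual 55.4 km
  RCM: calculated 148.4 vs reported 148.4 → residual 0.0 km
  PFO: calculated 254.4 vs reported 254.4 → residual 0.0 km
DUG, RCM, PFO are mutually consistent (residuals ≈ 0); SAO is off by 55.4 km.

SAO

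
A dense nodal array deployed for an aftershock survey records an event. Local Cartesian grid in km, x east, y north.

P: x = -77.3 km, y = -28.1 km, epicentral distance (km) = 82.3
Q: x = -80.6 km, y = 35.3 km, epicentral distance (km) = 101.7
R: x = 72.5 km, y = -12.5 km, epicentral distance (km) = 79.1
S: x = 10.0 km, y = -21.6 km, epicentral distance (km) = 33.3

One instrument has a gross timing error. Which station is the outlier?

Q

Solve using three stations at a time. Using P, R, S (subtract circle equations pairwise → linear system) gives (x, y) ≈ (-3.7, 9.0).
Distances from that point to each station vs reported:
  P: calculated 82.4 vs reported 82.3 → residual 0.1 km
  Q: calculated 81.2 vs reported 101.7 → residual 20.5 km
  R: calculated 79.2 vs reported 79.1 → residual 0.1 km
  S: calculated 33.6 vs reported 33.3 → residual 0.3 km
P, R, S are mutually consistent (residuals ≈ 0); Q is off by 20.5 km.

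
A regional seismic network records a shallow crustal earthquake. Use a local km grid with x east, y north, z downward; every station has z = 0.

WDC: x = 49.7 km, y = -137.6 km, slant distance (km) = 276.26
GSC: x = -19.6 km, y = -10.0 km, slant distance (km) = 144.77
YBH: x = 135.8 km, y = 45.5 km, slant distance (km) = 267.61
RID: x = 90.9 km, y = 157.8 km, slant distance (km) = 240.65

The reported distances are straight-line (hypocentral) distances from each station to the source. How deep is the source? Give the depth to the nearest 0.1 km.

64.6 km

Each station gives a sphere (x−x_i)² + (y−y_i)² + z² = d_i² (stations at z=0).
Subtracting the WDC sphere from GSC and YBH: z² cancels, leaving linear equations in x and y:
-138.6 x + 255.2 y = 34441.54
172.2 x + 366.2 y = 3812.52
Solving: x ≈ -122.909, y ≈ 68.207 km (keep extra digits for the depth step; rounded: -122.9, 68.2).
Then from the WDC sphere: z² = 276.26² − (x − 49.7)² − (y + 137.6)² with x = -122.909, y = 68.207, so z ≈ 64.569 ≈ 64.6 km.
Check against RID (with the unrounded solution): distance 240.65 ≈ 240.65 km. ✓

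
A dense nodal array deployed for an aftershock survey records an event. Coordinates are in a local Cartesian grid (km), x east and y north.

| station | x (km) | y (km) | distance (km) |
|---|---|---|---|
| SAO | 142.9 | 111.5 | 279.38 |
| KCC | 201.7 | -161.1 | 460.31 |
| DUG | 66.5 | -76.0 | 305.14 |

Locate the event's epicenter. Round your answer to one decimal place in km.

Circle about each station: (x − 142.9)² + (y − 111.5)² = 279.38²; (x − 201.7)² + (y + 161.1)² = 460.31²; (x − 66.5)² + (y + 76.0)² = 305.14².
Subtracting the SAO equation from the KCC and DUG equations removes the quadratic terms:
117.6 x − 545.2 y = -100048.67
-152.8 x − 375.0 y = -37711.65
Solving the 2×2 system: x ≈ -133.1, y ≈ 154.8 km.
Check against SAO (with the unrounded x, y): √((x − 142.9)²+(y − 111.5)²) = 279.38 ≈ 279.38 km. ✓

(-133.1, 154.8)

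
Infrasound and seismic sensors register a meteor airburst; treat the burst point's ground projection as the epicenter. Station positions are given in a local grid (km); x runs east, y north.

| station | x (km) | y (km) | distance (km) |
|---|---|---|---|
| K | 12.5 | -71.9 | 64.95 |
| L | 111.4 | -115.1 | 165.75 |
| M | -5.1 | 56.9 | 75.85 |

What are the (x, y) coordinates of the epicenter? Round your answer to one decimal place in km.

x ≈ -22.2 km, y ≈ -17.0 km

Circle about each station: (x − 12.5)² + (y + 71.9)² = 64.95²; (x − 111.4)² + (y + 115.1)² = 165.75²; (x + 5.1)² + (y − 56.9)² = 75.85².
Subtracting the K equation from the L and M equations removes the quadratic terms:
197.8 x − 86.4 y = -2922.45
-35.2 x + 257.6 y = -3596.96
Solving the 2×2 system: x ≈ -22.2, y ≈ -17.0 km.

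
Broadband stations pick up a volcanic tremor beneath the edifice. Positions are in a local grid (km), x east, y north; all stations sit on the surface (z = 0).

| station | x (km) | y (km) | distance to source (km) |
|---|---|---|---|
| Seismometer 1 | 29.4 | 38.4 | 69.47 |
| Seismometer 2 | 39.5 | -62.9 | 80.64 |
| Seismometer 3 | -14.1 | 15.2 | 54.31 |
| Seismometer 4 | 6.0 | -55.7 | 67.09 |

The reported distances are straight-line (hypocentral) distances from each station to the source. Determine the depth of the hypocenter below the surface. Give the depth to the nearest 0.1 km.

z ≈ 46.1 km

Each station gives a sphere (x−x_i)² + (y−y_i)² + z² = d_i² (stations at z=0).
Subtracting the Seismometer 1 sphere from Seismometer 2 and Seismometer 3: z² cancels, leaving linear equations in x and y:
20.2 x − 202.6 y = 1501.01
-87.0 x − 46.4 y = -32.57
Solving: x ≈ 4.107, y ≈ -6.999 km (keep extra digits for the depth step; rounded: 4.1, -7.0).
Then from the Seismometer 1 sphere: z² = 69.47² − (x − 29.4)² − (y − 38.4)² with x = 4.107, y = -6.999, so z ≈ 46.101 ≈ 46.1 km.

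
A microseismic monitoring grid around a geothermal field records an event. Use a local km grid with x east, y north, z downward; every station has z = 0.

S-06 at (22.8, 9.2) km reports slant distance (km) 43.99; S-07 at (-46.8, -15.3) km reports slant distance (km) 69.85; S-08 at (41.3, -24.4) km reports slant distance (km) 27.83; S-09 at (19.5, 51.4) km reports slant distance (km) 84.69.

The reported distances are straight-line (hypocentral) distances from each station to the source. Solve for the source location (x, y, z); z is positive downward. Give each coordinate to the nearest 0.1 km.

Each station gives a sphere (x−x_i)² + (y−y_i)² + z² = d_i² (stations at z=0).
Subtracting the S-06 sphere from S-07 and S-08: z² cancels, leaving linear equations in x and y:
-139.2 x − 49.0 y = -1124.05
37.0 x − 67.2 y = 2857.18
Solving: x ≈ 19.301, y ≈ -31.891 km (keep extra digits for the depth step; rounded: 19.3, -31.9).
Then from the S-06 sphere: z² = 43.99² − (x − 22.8)² − (y − 9.2)² with x = 19.301, y = -31.891, so z ≈ 15.310 ≈ 15.3 km.
Check against S-09 (with the unrounded solution): distance 84.69 ≈ 84.69 km. ✓

x ≈ 19.3 km, y ≈ -31.9 km, depth ≈ 15.3 km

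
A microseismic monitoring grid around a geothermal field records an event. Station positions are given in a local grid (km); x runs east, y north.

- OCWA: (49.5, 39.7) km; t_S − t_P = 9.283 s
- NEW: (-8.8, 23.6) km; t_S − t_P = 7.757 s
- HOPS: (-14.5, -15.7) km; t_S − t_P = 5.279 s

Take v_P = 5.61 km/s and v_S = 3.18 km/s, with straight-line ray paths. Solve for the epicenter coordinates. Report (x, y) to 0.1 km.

Distance from S−P lag: d = Δt · v_P v_S / (v_P − v_S) = Δt · (5.61·3.18)/(5.61−3.18) ≈ 7.3415·Δt.
So d_OCWA = 68.15, d_NEW = 56.95, d_HOPS = 38.76 km.
Circle about each station: (x − 49.5)² + (y − 39.7)² = 68.15²; (x + 8.8)² + (y − 23.6)² = 56.95²; (x + 14.5)² + (y + 15.7)² = 38.76².
Subtracting pairs of circle equations eliminates x²+y² and gives linear equations (the radical axes):
-116.6 x − 32.2 y = -1990.82
-128.0 x − 110.8 y = -427.52
Solving the 2×2 system: x ≈ 23.5, y ≈ -23.3 km.

23.5 km east, -23.3 km north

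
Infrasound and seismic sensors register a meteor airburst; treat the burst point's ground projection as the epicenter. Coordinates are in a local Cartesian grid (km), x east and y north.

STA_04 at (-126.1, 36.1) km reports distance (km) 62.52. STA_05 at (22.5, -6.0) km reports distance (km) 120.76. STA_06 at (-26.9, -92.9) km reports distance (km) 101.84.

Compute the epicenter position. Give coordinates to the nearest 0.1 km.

(-97.5, -19.5)

Circle about each station: (x + 126.1)² + (y − 36.1)² = 62.52²; (x − 22.5)² + (y + 6.0)² = 120.76²; (x + 26.9)² + (y + 92.9)² = 101.84².
Subtracting the STA_04 equation from the STA_05 and STA_06 equations removes the quadratic terms:
297.2 x − 84.2 y = -27336.40
198.4 x − 258.0 y = -14313.04
Solving the 2×2 system: x ≈ -97.5, y ≈ -19.5 km.
Check against STA_04 (with the unrounded x, y): √((x + 126.1)²+(y − 36.1)²) = 62.53 ≈ 62.52 km. ✓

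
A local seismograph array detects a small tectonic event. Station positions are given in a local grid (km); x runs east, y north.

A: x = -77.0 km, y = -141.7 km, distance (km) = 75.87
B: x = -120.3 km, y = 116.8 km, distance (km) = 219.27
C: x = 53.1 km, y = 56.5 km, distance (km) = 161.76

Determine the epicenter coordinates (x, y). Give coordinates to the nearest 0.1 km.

(-29.3, -82.7)

Circle about each station: (x + 77.0)² + (y + 141.7)² = 75.87²; (x + 120.3)² + (y − 116.8)² = 219.27²; (x − 53.1)² + (y − 56.5)² = 161.76².
Subtracting the A equation from the B and C equations removes the quadratic terms:
-86.6 x + 517.0 y = -40216.64
260.2 x + 396.4 y = -40406.07
Solving the 2×2 system: x ≈ -29.3, y ≈ -82.7 km.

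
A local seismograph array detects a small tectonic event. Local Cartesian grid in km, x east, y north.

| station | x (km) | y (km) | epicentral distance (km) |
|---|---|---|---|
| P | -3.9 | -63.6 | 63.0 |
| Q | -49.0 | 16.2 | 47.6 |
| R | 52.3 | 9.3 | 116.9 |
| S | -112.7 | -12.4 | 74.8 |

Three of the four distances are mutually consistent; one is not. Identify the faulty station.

Solve using three stations at a time. Using P, Q, R (subtract circle equations pairwise → linear system) gives (x, y) ≈ (-57.6, -30.6).
Distances from that point to each station vs reported:
  P: calculated 63.0 vs reported 63.0 → residual 0.0 km
  Q: calculated 47.6 vs reported 47.6 → residual 0.0 km
  R: calculated 116.9 vs reported 116.9 → residual 0.0 km
  S: calculated 58.1 vs reported 74.8 → residual 16.7 km
P, Q, R are mutually consistent (residuals ≈ 0); S is off by 16.7 km.

S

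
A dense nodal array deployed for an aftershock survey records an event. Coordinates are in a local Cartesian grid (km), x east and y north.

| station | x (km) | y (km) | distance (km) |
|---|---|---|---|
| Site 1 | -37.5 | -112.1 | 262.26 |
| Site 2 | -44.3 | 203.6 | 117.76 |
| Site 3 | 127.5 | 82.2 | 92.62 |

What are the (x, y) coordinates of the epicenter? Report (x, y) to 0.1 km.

(51.2, 134.7)

Circle about each station: (x + 37.5)² + (y + 112.1)² = 262.26²; (x + 44.3)² + (y − 203.6)² = 117.76²; (x − 127.5)² + (y − 82.2)² = 92.62².
Subtracting pairs of circle equations eliminates x²+y² and gives linear equations (the radical axes):
-13.6 x + 631.4 y = 84355.68
330.0 x + 388.6 y = 69242.27
Solving the 2×2 system: x ≈ 51.2, y ≈ 134.7 km.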